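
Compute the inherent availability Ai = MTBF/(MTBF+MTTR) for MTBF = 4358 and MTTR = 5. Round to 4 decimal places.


MTBF = 4358
MTTR = 5
MTBF + MTTR = 4363
Ai = 4358 / 4363
Ai = 0.9989

0.9989


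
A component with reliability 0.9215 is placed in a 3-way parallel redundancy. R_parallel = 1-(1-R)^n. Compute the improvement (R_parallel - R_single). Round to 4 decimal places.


R_single = 0.9215, n = 3
1 - R_single = 0.0785
(1 - R_single)^n = 0.0785^3 = 0.0005
R_parallel = 1 - 0.0005 = 0.9995
Improvement = 0.9995 - 0.9215
Improvement = 0.078

0.078


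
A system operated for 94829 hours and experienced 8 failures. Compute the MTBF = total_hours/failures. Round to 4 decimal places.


total_hours = 94829
failures = 8
MTBF = 94829 / 8
MTBF = 11853.625

11853.625


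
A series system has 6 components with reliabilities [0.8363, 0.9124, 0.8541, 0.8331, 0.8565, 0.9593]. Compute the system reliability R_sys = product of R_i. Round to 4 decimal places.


Components: [0.8363, 0.9124, 0.8541, 0.8331, 0.8565, 0.9593]
After component 1 (R=0.8363): product = 0.8363
After component 2 (R=0.9124): product = 0.763
After component 3 (R=0.8541): product = 0.6517
After component 4 (R=0.8331): product = 0.5429
After component 5 (R=0.8565): product = 0.465
After component 6 (R=0.9593): product = 0.4461
R_sys = 0.4461

0.4461


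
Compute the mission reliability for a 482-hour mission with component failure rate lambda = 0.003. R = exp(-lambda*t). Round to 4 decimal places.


lambda = 0.003
mission_time = 482
lambda * t = 0.003 * 482 = 1.446
R = exp(-1.446)
R = 0.2355

0.2355


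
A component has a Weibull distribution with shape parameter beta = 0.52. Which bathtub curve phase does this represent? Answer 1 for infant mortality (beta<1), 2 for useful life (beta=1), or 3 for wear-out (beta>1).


beta = 0.52
Compare beta to 1:
beta < 1 => infant mortality (phase 1)
beta = 1 => useful life (phase 2)
beta > 1 => wear-out (phase 3)
Since beta = 0.52, this is infant mortality (decreasing failure rate)
Phase = 1

1


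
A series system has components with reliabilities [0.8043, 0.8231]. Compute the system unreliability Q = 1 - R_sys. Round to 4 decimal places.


Components: [0.8043, 0.8231]
After component 1: product = 0.8043
After component 2: product = 0.662
R_sys = 0.662
Q = 1 - 0.662 = 0.338

0.338


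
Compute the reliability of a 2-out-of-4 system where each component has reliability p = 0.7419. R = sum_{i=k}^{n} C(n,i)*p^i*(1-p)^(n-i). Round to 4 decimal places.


k = 2, n = 4, p = 0.7419
i=2: C(4,2)=6 * 0.7419^2 * 0.2581^2 = 0.22
i=3: C(4,3)=4 * 0.7419^3 * 0.2581^1 = 0.4216
i=4: C(4,4)=1 * 0.7419^4 * 0.2581^0 = 0.303
R = sum of terms = 0.9445

0.9445


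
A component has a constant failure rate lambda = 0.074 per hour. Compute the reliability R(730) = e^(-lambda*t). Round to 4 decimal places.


lambda = 0.074
t = 730
lambda * t = 54.02
R(t) = e^(-54.02)
R(t) = 0.0

0.0


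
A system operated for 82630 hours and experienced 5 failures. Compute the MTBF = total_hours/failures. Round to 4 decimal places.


total_hours = 82630
failures = 5
MTBF = 82630 / 5
MTBF = 16526.0

16526.0


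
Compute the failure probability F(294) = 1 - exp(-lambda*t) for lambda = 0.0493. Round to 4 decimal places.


lambda = 0.0493, t = 294
lambda * t = 14.4942
exp(-14.4942) = 0.0
F(t) = 1 - 0.0
F(t) = 1.0

1.0


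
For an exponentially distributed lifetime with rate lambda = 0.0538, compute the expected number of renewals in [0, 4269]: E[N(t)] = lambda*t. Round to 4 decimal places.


lambda = 0.0538
t = 4269
E[N(t)] = lambda * t
E[N(t)] = 0.0538 * 4269
E[N(t)] = 229.6722

229.6722


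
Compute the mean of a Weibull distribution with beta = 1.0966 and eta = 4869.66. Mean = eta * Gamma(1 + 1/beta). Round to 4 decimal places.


beta = 1.0966, eta = 4869.66
1/beta = 0.9119
1 + 1/beta = 1.9119
Gamma(1.9119) = 0.9659
Mean = 4869.66 * 0.9659
Mean = 4703.6109

4703.6109


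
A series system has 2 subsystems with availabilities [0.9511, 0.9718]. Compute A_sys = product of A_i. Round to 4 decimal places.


Subsystems: [0.9511, 0.9718]
After subsystem 1 (A=0.9511): product = 0.9511
After subsystem 2 (A=0.9718): product = 0.9243
A_sys = 0.9243

0.9243


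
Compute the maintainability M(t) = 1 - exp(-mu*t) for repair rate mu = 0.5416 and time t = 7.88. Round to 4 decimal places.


mu = 0.5416, t = 7.88
mu * t = 0.5416 * 7.88 = 4.2678
exp(-4.2678) = 0.014
M(t) = 1 - 0.014
M(t) = 0.986

0.986


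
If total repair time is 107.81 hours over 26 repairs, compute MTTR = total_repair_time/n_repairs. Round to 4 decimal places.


total_repair_time = 107.81
n_repairs = 26
MTTR = 107.81 / 26
MTTR = 4.1465

4.1465


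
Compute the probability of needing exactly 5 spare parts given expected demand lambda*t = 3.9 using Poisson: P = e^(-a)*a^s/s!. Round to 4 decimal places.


a = 3.9, s = 5
e^(-a) = e^(-3.9) = 0.0202
a^s = 3.9^5 = 902.242
s! = 120
P = 0.0202 * 902.242 / 120
P = 0.1522

0.1522


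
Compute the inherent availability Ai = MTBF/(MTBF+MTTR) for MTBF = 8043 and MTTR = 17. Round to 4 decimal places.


MTBF = 8043
MTTR = 17
MTBF + MTTR = 8060
Ai = 8043 / 8060
Ai = 0.9979

0.9979


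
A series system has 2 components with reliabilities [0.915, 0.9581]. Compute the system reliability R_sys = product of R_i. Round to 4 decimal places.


Components: [0.915, 0.9581]
After component 1 (R=0.915): product = 0.915
After component 2 (R=0.9581): product = 0.8767
R_sys = 0.8767

0.8767


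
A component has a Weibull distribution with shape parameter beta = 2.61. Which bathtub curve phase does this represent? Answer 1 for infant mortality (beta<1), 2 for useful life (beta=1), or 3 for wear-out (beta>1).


beta = 2.61
Compare beta to 1:
beta < 1 => infant mortality (phase 1)
beta = 1 => useful life (phase 2)
beta > 1 => wear-out (phase 3)
Since beta = 2.61, this is wear-out (increasing failure rate)
Phase = 3

3


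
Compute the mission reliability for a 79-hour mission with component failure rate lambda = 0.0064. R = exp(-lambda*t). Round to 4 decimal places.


lambda = 0.0064
mission_time = 79
lambda * t = 0.0064 * 79 = 0.5056
R = exp(-0.5056)
R = 0.6031

0.6031


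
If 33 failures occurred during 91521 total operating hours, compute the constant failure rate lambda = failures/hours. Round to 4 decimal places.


failures = 33
total_hours = 91521
lambda = 33 / 91521
lambda = 0.0004

0.0004


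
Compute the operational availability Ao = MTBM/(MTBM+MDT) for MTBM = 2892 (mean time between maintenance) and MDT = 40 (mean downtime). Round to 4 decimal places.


MTBM = 2892
MDT = 40
MTBM + MDT = 2932
Ao = 2892 / 2932
Ao = 0.9864

0.9864


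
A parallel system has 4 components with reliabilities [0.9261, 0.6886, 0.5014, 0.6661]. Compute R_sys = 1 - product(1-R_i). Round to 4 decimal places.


Components: [0.9261, 0.6886, 0.5014, 0.6661]
(1 - 0.9261) = 0.0739, running product = 0.0739
(1 - 0.6886) = 0.3114, running product = 0.023
(1 - 0.5014) = 0.4986, running product = 0.0115
(1 - 0.6661) = 0.3339, running product = 0.0038
Product of (1-R_i) = 0.0038
R_sys = 1 - 0.0038 = 0.9962

0.9962


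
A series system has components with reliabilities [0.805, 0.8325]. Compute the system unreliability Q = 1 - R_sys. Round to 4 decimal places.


Components: [0.805, 0.8325]
After component 1: product = 0.805
After component 2: product = 0.6702
R_sys = 0.6702
Q = 1 - 0.6702 = 0.3298

0.3298


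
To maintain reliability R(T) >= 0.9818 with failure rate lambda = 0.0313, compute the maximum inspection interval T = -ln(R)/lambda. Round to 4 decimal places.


R_target = 0.9818
lambda = 0.0313
-ln(0.9818) = 0.0184
T = 0.0184 / 0.0313
T = 0.5868

0.5868


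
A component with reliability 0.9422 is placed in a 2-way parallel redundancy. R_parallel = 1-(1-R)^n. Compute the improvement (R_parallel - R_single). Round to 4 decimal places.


R_single = 0.9422, n = 2
1 - R_single = 0.0578
(1 - R_single)^n = 0.0578^2 = 0.0033
R_parallel = 1 - 0.0033 = 0.9967
Improvement = 0.9967 - 0.9422
Improvement = 0.0545

0.0545


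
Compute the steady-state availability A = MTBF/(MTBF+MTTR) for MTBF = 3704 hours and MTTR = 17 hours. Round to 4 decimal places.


MTBF = 3704
MTTR = 17
MTBF + MTTR = 3721
A = 3704 / 3721
A = 0.9954

0.9954


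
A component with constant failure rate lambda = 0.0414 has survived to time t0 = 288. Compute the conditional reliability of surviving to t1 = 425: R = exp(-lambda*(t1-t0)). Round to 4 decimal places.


lambda = 0.0414
t0 = 288, t1 = 425
t1 - t0 = 137
lambda * (t1-t0) = 0.0414 * 137 = 5.6718
R = exp(-5.6718)
R = 0.0034

0.0034


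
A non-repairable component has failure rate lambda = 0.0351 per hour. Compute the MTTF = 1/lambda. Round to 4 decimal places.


lambda = 0.0351
MTTF = 1 / 0.0351
MTTF = 28.49

28.49


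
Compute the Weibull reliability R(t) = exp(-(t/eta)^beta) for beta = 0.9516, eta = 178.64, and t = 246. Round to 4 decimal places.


beta = 0.9516, eta = 178.64, t = 246
t/eta = 246 / 178.64 = 1.3771
(t/eta)^beta = 1.3771^0.9516 = 1.3559
R(t) = exp(-1.3559)
R(t) = 0.2577

0.2577


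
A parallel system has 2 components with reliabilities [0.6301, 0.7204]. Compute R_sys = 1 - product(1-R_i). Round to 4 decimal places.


Components: [0.6301, 0.7204]
(1 - 0.6301) = 0.3699, running product = 0.3699
(1 - 0.7204) = 0.2796, running product = 0.1034
Product of (1-R_i) = 0.1034
R_sys = 1 - 0.1034 = 0.8966

0.8966


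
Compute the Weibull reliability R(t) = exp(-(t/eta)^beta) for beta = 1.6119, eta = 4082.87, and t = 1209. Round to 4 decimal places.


beta = 1.6119, eta = 4082.87, t = 1209
t/eta = 1209 / 4082.87 = 0.2961
(t/eta)^beta = 0.2961^1.6119 = 0.1406
R(t) = exp(-0.1406)
R(t) = 0.8688

0.8688


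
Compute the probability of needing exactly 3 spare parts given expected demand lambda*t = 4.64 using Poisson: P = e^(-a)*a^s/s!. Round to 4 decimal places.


a = 4.64, s = 3
e^(-a) = e^(-4.64) = 0.0097
a^s = 4.64^3 = 99.8973
s! = 6
P = 0.0097 * 99.8973 / 6
P = 0.1608

0.1608


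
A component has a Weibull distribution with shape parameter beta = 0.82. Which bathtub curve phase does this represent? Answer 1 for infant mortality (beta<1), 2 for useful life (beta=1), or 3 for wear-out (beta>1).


beta = 0.82
Compare beta to 1:
beta < 1 => infant mortality (phase 1)
beta = 1 => useful life (phase 2)
beta > 1 => wear-out (phase 3)
Since beta = 0.82, this is infant mortality (decreasing failure rate)
Phase = 1

1


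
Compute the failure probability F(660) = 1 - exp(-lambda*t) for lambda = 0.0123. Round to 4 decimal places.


lambda = 0.0123, t = 660
lambda * t = 8.118
exp(-8.118) = 0.0003
F(t) = 1 - 0.0003
F(t) = 0.9997

0.9997


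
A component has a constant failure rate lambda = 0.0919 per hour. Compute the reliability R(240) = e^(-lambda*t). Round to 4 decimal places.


lambda = 0.0919
t = 240
lambda * t = 22.056
R(t) = e^(-22.056)
R(t) = 0.0

0.0


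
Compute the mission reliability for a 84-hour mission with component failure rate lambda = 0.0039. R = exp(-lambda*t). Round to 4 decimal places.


lambda = 0.0039
mission_time = 84
lambda * t = 0.0039 * 84 = 0.3276
R = exp(-0.3276)
R = 0.7207

0.7207


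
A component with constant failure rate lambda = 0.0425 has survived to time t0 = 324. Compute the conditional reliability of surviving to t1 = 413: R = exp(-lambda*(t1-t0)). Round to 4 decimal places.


lambda = 0.0425
t0 = 324, t1 = 413
t1 - t0 = 89
lambda * (t1-t0) = 0.0425 * 89 = 3.7825
R = exp(-3.7825)
R = 0.0228

0.0228


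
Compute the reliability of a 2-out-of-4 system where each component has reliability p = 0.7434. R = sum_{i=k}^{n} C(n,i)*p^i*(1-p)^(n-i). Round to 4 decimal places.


k = 2, n = 4, p = 0.7434
i=2: C(4,2)=6 * 0.7434^2 * 0.2566^2 = 0.2183
i=3: C(4,3)=4 * 0.7434^3 * 0.2566^1 = 0.4217
i=4: C(4,4)=1 * 0.7434^4 * 0.2566^0 = 0.3054
R = sum of terms = 0.9454

0.9454


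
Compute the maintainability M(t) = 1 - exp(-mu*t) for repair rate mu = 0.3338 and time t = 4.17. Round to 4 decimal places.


mu = 0.3338, t = 4.17
mu * t = 0.3338 * 4.17 = 1.3919
exp(-1.3919) = 0.2486
M(t) = 1 - 0.2486
M(t) = 0.7514

0.7514


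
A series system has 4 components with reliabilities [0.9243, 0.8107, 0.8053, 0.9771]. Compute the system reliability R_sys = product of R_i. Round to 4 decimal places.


Components: [0.9243, 0.8107, 0.8053, 0.9771]
After component 1 (R=0.9243): product = 0.9243
After component 2 (R=0.8107): product = 0.7493
After component 3 (R=0.8053): product = 0.6034
After component 4 (R=0.9771): product = 0.5896
R_sys = 0.5896

0.5896


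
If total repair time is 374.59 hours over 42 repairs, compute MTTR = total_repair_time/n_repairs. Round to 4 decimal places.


total_repair_time = 374.59
n_repairs = 42
MTTR = 374.59 / 42
MTTR = 8.9188

8.9188


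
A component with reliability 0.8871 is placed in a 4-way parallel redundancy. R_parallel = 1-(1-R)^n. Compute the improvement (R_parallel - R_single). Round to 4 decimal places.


R_single = 0.8871, n = 4
1 - R_single = 0.1129
(1 - R_single)^n = 0.1129^4 = 0.0002
R_parallel = 1 - 0.0002 = 0.9998
Improvement = 0.9998 - 0.8871
Improvement = 0.1127

0.1127


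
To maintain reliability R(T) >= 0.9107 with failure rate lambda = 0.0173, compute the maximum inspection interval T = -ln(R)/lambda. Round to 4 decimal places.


R_target = 0.9107
lambda = 0.0173
-ln(0.9107) = 0.0935
T = 0.0935 / 0.0173
T = 5.407

5.407


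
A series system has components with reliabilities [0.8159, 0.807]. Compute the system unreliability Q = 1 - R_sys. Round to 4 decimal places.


Components: [0.8159, 0.807]
After component 1: product = 0.8159
After component 2: product = 0.6584
R_sys = 0.6584
Q = 1 - 0.6584 = 0.3416

0.3416


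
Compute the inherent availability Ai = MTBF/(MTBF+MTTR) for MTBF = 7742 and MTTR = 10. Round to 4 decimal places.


MTBF = 7742
MTTR = 10
MTBF + MTTR = 7752
Ai = 7742 / 7752
Ai = 0.9987

0.9987


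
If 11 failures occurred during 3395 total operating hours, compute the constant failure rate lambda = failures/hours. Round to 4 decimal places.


failures = 11
total_hours = 3395
lambda = 11 / 3395
lambda = 0.0032

0.0032


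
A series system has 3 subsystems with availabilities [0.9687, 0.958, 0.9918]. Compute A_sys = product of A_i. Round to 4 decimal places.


Subsystems: [0.9687, 0.958, 0.9918]
After subsystem 1 (A=0.9687): product = 0.9687
After subsystem 2 (A=0.958): product = 0.928
After subsystem 3 (A=0.9918): product = 0.9204
A_sys = 0.9204

0.9204


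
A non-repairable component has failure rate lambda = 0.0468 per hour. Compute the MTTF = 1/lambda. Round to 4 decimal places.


lambda = 0.0468
MTTF = 1 / 0.0468
MTTF = 21.3675

21.3675


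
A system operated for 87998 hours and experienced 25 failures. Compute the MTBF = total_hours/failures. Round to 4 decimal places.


total_hours = 87998
failures = 25
MTBF = 87998 / 25
MTBF = 3519.92

3519.92


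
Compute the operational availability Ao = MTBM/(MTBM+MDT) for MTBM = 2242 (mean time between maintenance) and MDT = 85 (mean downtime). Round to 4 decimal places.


MTBM = 2242
MDT = 85
MTBM + MDT = 2327
Ao = 2242 / 2327
Ao = 0.9635

0.9635


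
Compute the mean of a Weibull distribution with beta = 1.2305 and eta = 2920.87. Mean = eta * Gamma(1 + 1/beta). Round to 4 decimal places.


beta = 1.2305, eta = 2920.87
1/beta = 0.8127
1 + 1/beta = 1.8127
Gamma(1.8127) = 0.9348
Mean = 2920.87 * 0.9348
Mean = 2730.4591

2730.4591


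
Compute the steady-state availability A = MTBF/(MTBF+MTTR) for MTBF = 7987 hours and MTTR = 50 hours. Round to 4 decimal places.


MTBF = 7987
MTTR = 50
MTBF + MTTR = 8037
A = 7987 / 8037
A = 0.9938

0.9938


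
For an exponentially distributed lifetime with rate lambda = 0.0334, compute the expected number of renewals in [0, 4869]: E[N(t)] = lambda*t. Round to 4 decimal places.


lambda = 0.0334
t = 4869
E[N(t)] = lambda * t
E[N(t)] = 0.0334 * 4869
E[N(t)] = 162.6246

162.6246


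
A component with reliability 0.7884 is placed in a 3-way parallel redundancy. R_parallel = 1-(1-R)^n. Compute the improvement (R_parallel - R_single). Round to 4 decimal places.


R_single = 0.7884, n = 3
1 - R_single = 0.2116
(1 - R_single)^n = 0.2116^3 = 0.0095
R_parallel = 1 - 0.0095 = 0.9905
Improvement = 0.9905 - 0.7884
Improvement = 0.2021

0.2021


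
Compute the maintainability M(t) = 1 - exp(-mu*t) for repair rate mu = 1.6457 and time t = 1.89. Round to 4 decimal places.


mu = 1.6457, t = 1.89
mu * t = 1.6457 * 1.89 = 3.1104
exp(-3.1104) = 0.0446
M(t) = 1 - 0.0446
M(t) = 0.9554

0.9554


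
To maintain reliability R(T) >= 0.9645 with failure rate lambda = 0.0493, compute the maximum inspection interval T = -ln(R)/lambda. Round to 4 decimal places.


R_target = 0.9645
lambda = 0.0493
-ln(0.9645) = 0.0361
T = 0.0361 / 0.0493
T = 0.7332

0.7332


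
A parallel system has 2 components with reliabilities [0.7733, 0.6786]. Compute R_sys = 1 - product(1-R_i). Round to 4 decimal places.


Components: [0.7733, 0.6786]
(1 - 0.7733) = 0.2267, running product = 0.2267
(1 - 0.6786) = 0.3214, running product = 0.0729
Product of (1-R_i) = 0.0729
R_sys = 1 - 0.0729 = 0.9271

0.9271


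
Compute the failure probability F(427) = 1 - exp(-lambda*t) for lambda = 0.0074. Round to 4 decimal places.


lambda = 0.0074, t = 427
lambda * t = 3.1598
exp(-3.1598) = 0.0424
F(t) = 1 - 0.0424
F(t) = 0.9576

0.9576


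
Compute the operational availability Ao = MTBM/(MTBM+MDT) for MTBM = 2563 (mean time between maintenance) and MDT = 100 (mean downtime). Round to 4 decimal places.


MTBM = 2563
MDT = 100
MTBM + MDT = 2663
Ao = 2563 / 2663
Ao = 0.9624

0.9624


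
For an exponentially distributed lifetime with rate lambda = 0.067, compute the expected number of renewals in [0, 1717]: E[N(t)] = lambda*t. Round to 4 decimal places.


lambda = 0.067
t = 1717
E[N(t)] = lambda * t
E[N(t)] = 0.067 * 1717
E[N(t)] = 115.039

115.039


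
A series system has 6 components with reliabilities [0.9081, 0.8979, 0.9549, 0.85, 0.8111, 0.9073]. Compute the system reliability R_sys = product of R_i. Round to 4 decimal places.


Components: [0.9081, 0.8979, 0.9549, 0.85, 0.8111, 0.9073]
After component 1 (R=0.9081): product = 0.9081
After component 2 (R=0.8979): product = 0.8154
After component 3 (R=0.9549): product = 0.7786
After component 4 (R=0.85): product = 0.6618
After component 5 (R=0.8111): product = 0.5368
After component 6 (R=0.9073): product = 0.487
R_sys = 0.487

0.487


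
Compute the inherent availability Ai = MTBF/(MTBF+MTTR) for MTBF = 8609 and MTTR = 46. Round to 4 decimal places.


MTBF = 8609
MTTR = 46
MTBF + MTTR = 8655
Ai = 8609 / 8655
Ai = 0.9947

0.9947


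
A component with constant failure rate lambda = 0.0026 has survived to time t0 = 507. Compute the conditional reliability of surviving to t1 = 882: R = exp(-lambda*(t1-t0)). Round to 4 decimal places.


lambda = 0.0026
t0 = 507, t1 = 882
t1 - t0 = 375
lambda * (t1-t0) = 0.0026 * 375 = 0.975
R = exp(-0.975)
R = 0.3772

0.3772


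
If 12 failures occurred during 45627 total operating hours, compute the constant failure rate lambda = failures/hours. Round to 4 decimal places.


failures = 12
total_hours = 45627
lambda = 12 / 45627
lambda = 0.0003

0.0003


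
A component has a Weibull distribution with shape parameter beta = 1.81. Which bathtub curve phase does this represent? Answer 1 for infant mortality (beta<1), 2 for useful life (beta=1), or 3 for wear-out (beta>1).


beta = 1.81
Compare beta to 1:
beta < 1 => infant mortality (phase 1)
beta = 1 => useful life (phase 2)
beta > 1 => wear-out (phase 3)
Since beta = 1.81, this is wear-out (increasing failure rate)
Phase = 3

3


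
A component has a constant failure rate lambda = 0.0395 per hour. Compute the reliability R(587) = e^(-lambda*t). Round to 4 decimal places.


lambda = 0.0395
t = 587
lambda * t = 23.1865
R(t) = e^(-23.1865)
R(t) = 0.0

0.0


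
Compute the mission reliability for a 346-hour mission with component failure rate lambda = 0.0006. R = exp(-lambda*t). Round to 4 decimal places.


lambda = 0.0006
mission_time = 346
lambda * t = 0.0006 * 346 = 0.2076
R = exp(-0.2076)
R = 0.8125

0.8125


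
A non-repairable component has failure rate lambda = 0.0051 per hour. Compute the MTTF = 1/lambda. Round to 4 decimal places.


lambda = 0.0051
MTTF = 1 / 0.0051
MTTF = 196.0784

196.0784


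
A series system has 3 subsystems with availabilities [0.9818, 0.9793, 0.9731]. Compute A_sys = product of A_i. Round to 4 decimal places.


Subsystems: [0.9818, 0.9793, 0.9731]
After subsystem 1 (A=0.9818): product = 0.9818
After subsystem 2 (A=0.9793): product = 0.9615
After subsystem 3 (A=0.9731): product = 0.9356
A_sys = 0.9356

0.9356


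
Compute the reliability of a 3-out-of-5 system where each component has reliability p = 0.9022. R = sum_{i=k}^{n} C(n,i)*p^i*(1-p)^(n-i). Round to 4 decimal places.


k = 3, n = 5, p = 0.9022
i=3: C(5,3)=10 * 0.9022^3 * 0.0978^2 = 0.0702
i=4: C(5,4)=5 * 0.9022^4 * 0.0978^1 = 0.324
i=5: C(5,5)=1 * 0.9022^5 * 0.0978^0 = 0.5977
R = sum of terms = 0.992

0.992


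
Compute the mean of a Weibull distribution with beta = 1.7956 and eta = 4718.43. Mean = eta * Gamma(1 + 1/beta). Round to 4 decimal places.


beta = 1.7956, eta = 4718.43
1/beta = 0.5569
1 + 1/beta = 1.5569
Gamma(1.5569) = 0.8894
Mean = 4718.43 * 0.8894
Mean = 4196.5387

4196.5387


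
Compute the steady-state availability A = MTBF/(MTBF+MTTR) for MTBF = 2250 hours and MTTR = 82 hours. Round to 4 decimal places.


MTBF = 2250
MTTR = 82
MTBF + MTTR = 2332
A = 2250 / 2332
A = 0.9648

0.9648


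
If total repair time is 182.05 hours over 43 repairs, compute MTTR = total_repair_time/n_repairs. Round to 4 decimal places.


total_repair_time = 182.05
n_repairs = 43
MTTR = 182.05 / 43
MTTR = 4.2337

4.2337


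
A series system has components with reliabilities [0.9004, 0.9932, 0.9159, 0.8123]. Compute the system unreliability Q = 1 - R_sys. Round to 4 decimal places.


Components: [0.9004, 0.9932, 0.9159, 0.8123]
After component 1: product = 0.9004
After component 2: product = 0.8943
After component 3: product = 0.8191
After component 4: product = 0.6653
R_sys = 0.6653
Q = 1 - 0.6653 = 0.3347

0.3347


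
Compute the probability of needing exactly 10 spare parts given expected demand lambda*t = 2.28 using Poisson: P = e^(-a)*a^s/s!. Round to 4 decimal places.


a = 2.28, s = 10
e^(-a) = e^(-2.28) = 0.1023
a^s = 2.28^10 = 3796.1946
s! = 3628800
P = 0.1023 * 3796.1946 / 3628800
P = 0.0001

0.0001


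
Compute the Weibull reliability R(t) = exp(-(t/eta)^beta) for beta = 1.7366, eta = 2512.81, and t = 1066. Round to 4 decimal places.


beta = 1.7366, eta = 2512.81, t = 1066
t/eta = 1066 / 2512.81 = 0.4242
(t/eta)^beta = 0.4242^1.7366 = 0.2256
R(t) = exp(-0.2256)
R(t) = 0.7981

0.7981


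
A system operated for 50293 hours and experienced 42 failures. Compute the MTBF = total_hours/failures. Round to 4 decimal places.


total_hours = 50293
failures = 42
MTBF = 50293 / 42
MTBF = 1197.4524

1197.4524


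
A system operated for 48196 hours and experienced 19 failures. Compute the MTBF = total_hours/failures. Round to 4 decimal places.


total_hours = 48196
failures = 19
MTBF = 48196 / 19
MTBF = 2536.6316

2536.6316


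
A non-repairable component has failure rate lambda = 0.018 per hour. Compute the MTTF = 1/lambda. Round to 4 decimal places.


lambda = 0.018
MTTF = 1 / 0.018
MTTF = 55.5556

55.5556


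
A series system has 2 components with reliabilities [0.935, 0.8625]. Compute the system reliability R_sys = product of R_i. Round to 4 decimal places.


Components: [0.935, 0.8625]
After component 1 (R=0.935): product = 0.935
After component 2 (R=0.8625): product = 0.8064
R_sys = 0.8064

0.8064


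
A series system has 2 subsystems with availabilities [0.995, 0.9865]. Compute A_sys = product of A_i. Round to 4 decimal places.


Subsystems: [0.995, 0.9865]
After subsystem 1 (A=0.995): product = 0.995
After subsystem 2 (A=0.9865): product = 0.9816
A_sys = 0.9816

0.9816


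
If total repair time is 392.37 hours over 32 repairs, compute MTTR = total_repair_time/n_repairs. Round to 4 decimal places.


total_repair_time = 392.37
n_repairs = 32
MTTR = 392.37 / 32
MTTR = 12.2616

12.2616


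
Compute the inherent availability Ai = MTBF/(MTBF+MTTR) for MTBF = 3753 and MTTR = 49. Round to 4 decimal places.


MTBF = 3753
MTTR = 49
MTBF + MTTR = 3802
Ai = 3753 / 3802
Ai = 0.9871

0.9871


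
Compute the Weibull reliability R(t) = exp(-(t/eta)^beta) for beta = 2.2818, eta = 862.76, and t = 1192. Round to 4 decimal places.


beta = 2.2818, eta = 862.76, t = 1192
t/eta = 1192 / 862.76 = 1.3816
(t/eta)^beta = 1.3816^2.2818 = 2.0909
R(t) = exp(-2.0909)
R(t) = 0.1236

0.1236


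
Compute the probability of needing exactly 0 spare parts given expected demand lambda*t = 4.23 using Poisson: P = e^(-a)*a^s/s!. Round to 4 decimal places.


a = 4.23, s = 0
e^(-a) = e^(-4.23) = 0.0146
a^s = 4.23^0 = 1.0
s! = 1
P = 0.0146 * 1.0 / 1
P = 0.0146

0.0146


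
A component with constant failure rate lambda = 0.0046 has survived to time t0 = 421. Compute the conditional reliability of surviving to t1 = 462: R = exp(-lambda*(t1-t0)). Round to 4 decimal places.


lambda = 0.0046
t0 = 421, t1 = 462
t1 - t0 = 41
lambda * (t1-t0) = 0.0046 * 41 = 0.1886
R = exp(-0.1886)
R = 0.8281

0.8281


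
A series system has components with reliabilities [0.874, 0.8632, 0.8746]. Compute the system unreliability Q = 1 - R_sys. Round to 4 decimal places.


Components: [0.874, 0.8632, 0.8746]
After component 1: product = 0.874
After component 2: product = 0.7544
After component 3: product = 0.6598
R_sys = 0.6598
Q = 1 - 0.6598 = 0.3402

0.3402


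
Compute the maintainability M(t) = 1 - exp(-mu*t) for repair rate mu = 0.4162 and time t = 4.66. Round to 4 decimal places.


mu = 0.4162, t = 4.66
mu * t = 0.4162 * 4.66 = 1.9395
exp(-1.9395) = 0.1438
M(t) = 1 - 0.1438
M(t) = 0.8562

0.8562


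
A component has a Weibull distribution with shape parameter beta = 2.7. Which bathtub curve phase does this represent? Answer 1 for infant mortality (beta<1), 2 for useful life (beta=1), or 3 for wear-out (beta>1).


beta = 2.7
Compare beta to 1:
beta < 1 => infant mortality (phase 1)
beta = 1 => useful life (phase 2)
beta > 1 => wear-out (phase 3)
Since beta = 2.7, this is wear-out (increasing failure rate)
Phase = 3

3


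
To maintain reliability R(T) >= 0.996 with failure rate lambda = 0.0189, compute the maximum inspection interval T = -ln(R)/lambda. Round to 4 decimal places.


R_target = 0.996
lambda = 0.0189
-ln(0.996) = 0.004
T = 0.004 / 0.0189
T = 0.2121

0.2121


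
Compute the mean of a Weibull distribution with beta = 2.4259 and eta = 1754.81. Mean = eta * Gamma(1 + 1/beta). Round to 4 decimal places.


beta = 2.4259, eta = 1754.81
1/beta = 0.4122
1 + 1/beta = 1.4122
Gamma(1.4122) = 0.8867
Mean = 1754.81 * 0.8867
Mean = 1555.9307

1555.9307


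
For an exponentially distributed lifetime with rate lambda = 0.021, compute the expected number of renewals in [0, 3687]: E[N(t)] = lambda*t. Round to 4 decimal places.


lambda = 0.021
t = 3687
E[N(t)] = lambda * t
E[N(t)] = 0.021 * 3687
E[N(t)] = 77.427

77.427


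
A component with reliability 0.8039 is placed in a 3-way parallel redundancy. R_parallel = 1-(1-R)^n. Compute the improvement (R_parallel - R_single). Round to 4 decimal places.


R_single = 0.8039, n = 3
1 - R_single = 0.1961
(1 - R_single)^n = 0.1961^3 = 0.0075
R_parallel = 1 - 0.0075 = 0.9925
Improvement = 0.9925 - 0.8039
Improvement = 0.1886

0.1886


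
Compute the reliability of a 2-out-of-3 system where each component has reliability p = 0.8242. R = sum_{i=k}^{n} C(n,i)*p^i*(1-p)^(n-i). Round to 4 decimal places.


k = 2, n = 3, p = 0.8242
i=2: C(3,2)=3 * 0.8242^2 * 0.1758^1 = 0.3583
i=3: C(3,3)=1 * 0.8242^3 * 0.1758^0 = 0.5599
R = sum of terms = 0.9181

0.9181


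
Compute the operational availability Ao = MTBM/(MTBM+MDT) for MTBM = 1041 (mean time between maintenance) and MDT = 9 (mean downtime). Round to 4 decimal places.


MTBM = 1041
MDT = 9
MTBM + MDT = 1050
Ao = 1041 / 1050
Ao = 0.9914

0.9914


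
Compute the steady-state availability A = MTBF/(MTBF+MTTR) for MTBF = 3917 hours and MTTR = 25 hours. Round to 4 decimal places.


MTBF = 3917
MTTR = 25
MTBF + MTTR = 3942
A = 3917 / 3942
A = 0.9937

0.9937


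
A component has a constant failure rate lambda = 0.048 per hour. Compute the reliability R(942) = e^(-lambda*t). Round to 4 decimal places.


lambda = 0.048
t = 942
lambda * t = 45.216
R(t) = e^(-45.216)
R(t) = 0.0

0.0


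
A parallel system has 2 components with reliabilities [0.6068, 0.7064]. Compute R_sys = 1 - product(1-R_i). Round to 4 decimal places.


Components: [0.6068, 0.7064]
(1 - 0.6068) = 0.3932, running product = 0.3932
(1 - 0.7064) = 0.2936, running product = 0.1154
Product of (1-R_i) = 0.1154
R_sys = 1 - 0.1154 = 0.8846

0.8846


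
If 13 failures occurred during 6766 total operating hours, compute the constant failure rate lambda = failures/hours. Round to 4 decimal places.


failures = 13
total_hours = 6766
lambda = 13 / 6766
lambda = 0.0019

0.0019


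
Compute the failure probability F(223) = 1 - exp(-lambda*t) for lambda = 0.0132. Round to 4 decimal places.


lambda = 0.0132, t = 223
lambda * t = 2.9436
exp(-2.9436) = 0.0527
F(t) = 1 - 0.0527
F(t) = 0.9473

0.9473


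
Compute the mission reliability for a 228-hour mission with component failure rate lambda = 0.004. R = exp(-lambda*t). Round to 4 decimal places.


lambda = 0.004
mission_time = 228
lambda * t = 0.004 * 228 = 0.912
R = exp(-0.912)
R = 0.4017

0.4017


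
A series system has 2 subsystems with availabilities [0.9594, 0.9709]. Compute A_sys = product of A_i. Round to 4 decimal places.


Subsystems: [0.9594, 0.9709]
After subsystem 1 (A=0.9594): product = 0.9594
After subsystem 2 (A=0.9709): product = 0.9315
A_sys = 0.9315

0.9315


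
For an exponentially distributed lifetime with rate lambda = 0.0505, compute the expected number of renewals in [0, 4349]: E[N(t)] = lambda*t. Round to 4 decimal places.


lambda = 0.0505
t = 4349
E[N(t)] = lambda * t
E[N(t)] = 0.0505 * 4349
E[N(t)] = 219.6245

219.6245


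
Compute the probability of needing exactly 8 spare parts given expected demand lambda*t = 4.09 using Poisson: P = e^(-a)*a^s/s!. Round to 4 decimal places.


a = 4.09, s = 8
e^(-a) = e^(-4.09) = 0.0167
a^s = 4.09^8 = 78304.4537
s! = 40320
P = 0.0167 * 78304.4537 / 40320
P = 0.0325

0.0325


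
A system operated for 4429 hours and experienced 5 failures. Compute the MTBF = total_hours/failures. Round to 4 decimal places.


total_hours = 4429
failures = 5
MTBF = 4429 / 5
MTBF = 885.8

885.8


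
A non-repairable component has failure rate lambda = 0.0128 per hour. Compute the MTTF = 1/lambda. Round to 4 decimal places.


lambda = 0.0128
MTTF = 1 / 0.0128
MTTF = 78.125

78.125


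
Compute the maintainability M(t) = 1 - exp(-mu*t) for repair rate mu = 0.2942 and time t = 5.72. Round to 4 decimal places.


mu = 0.2942, t = 5.72
mu * t = 0.2942 * 5.72 = 1.6828
exp(-1.6828) = 0.1858
M(t) = 1 - 0.1858
M(t) = 0.8142

0.8142


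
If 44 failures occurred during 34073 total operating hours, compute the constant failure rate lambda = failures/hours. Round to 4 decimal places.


failures = 44
total_hours = 34073
lambda = 44 / 34073
lambda = 0.0013

0.0013


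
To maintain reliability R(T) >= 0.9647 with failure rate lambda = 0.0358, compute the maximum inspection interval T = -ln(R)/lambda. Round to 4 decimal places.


R_target = 0.9647
lambda = 0.0358
-ln(0.9647) = 0.0359
T = 0.0359 / 0.0358
T = 1.0039

1.0039


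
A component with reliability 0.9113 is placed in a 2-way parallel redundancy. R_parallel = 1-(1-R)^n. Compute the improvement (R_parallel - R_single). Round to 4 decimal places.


R_single = 0.9113, n = 2
1 - R_single = 0.0887
(1 - R_single)^n = 0.0887^2 = 0.0079
R_parallel = 1 - 0.0079 = 0.9921
Improvement = 0.9921 - 0.9113
Improvement = 0.0808

0.0808


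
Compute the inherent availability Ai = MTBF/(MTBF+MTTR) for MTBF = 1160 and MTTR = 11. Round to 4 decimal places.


MTBF = 1160
MTTR = 11
MTBF + MTTR = 1171
Ai = 1160 / 1171
Ai = 0.9906

0.9906


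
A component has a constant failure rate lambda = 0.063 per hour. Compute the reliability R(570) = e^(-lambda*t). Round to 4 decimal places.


lambda = 0.063
t = 570
lambda * t = 35.91
R(t) = e^(-35.91)
R(t) = 0.0

0.0


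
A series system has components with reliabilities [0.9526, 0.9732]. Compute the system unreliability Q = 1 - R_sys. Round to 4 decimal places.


Components: [0.9526, 0.9732]
After component 1: product = 0.9526
After component 2: product = 0.9271
R_sys = 0.9271
Q = 1 - 0.9271 = 0.0729

0.0729


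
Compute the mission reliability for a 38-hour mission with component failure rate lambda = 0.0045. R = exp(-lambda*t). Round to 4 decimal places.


lambda = 0.0045
mission_time = 38
lambda * t = 0.0045 * 38 = 0.171
R = exp(-0.171)
R = 0.8428

0.8428


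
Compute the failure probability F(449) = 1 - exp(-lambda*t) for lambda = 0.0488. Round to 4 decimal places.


lambda = 0.0488, t = 449
lambda * t = 21.9112
exp(-21.9112) = 0.0
F(t) = 1 - 0.0
F(t) = 1.0

1.0


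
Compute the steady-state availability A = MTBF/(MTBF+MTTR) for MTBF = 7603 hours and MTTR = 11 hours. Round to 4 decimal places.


MTBF = 7603
MTTR = 11
MTBF + MTTR = 7614
A = 7603 / 7614
A = 0.9986

0.9986


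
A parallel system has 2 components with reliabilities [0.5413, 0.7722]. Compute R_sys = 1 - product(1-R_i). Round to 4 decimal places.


Components: [0.5413, 0.7722]
(1 - 0.5413) = 0.4587, running product = 0.4587
(1 - 0.7722) = 0.2278, running product = 0.1045
Product of (1-R_i) = 0.1045
R_sys = 1 - 0.1045 = 0.8955

0.8955


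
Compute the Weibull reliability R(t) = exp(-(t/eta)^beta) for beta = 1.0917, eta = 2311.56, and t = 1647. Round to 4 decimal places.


beta = 1.0917, eta = 2311.56, t = 1647
t/eta = 1647 / 2311.56 = 0.7125
(t/eta)^beta = 0.7125^1.0917 = 0.6907
R(t) = exp(-0.6907)
R(t) = 0.5012

0.5012


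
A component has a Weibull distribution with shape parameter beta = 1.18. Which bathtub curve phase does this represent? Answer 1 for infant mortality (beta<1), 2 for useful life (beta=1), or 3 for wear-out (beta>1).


beta = 1.18
Compare beta to 1:
beta < 1 => infant mortality (phase 1)
beta = 1 => useful life (phase 2)
beta > 1 => wear-out (phase 3)
Since beta = 1.18, this is wear-out (increasing failure rate)
Phase = 3

3


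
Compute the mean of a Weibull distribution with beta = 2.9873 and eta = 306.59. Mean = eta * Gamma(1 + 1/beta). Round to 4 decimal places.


beta = 2.9873, eta = 306.59
1/beta = 0.3348
1 + 1/beta = 1.3348
Gamma(1.3348) = 0.8928
Mean = 306.59 * 0.8928
Mean = 273.7277

273.7277


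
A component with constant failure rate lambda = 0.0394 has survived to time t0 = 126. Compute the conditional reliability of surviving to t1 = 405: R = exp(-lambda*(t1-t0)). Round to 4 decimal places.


lambda = 0.0394
t0 = 126, t1 = 405
t1 - t0 = 279
lambda * (t1-t0) = 0.0394 * 279 = 10.9926
R = exp(-10.9926)
R = 0.0

0.0


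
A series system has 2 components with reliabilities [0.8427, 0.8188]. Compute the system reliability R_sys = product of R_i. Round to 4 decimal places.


Components: [0.8427, 0.8188]
After component 1 (R=0.8427): product = 0.8427
After component 2 (R=0.8188): product = 0.69
R_sys = 0.69

0.69


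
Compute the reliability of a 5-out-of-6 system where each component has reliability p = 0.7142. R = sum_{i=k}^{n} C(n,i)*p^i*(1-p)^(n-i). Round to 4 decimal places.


k = 5, n = 6, p = 0.7142
i=5: C(6,5)=6 * 0.7142^5 * 0.2858^1 = 0.3186
i=6: C(6,6)=1 * 0.7142^6 * 0.2858^0 = 0.1327
R = sum of terms = 0.4514

0.4514


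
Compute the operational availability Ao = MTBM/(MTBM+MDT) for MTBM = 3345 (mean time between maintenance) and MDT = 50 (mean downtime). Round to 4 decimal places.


MTBM = 3345
MDT = 50
MTBM + MDT = 3395
Ao = 3345 / 3395
Ao = 0.9853

0.9853


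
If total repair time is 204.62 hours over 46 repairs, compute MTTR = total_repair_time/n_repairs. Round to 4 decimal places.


total_repair_time = 204.62
n_repairs = 46
MTTR = 204.62 / 46
MTTR = 4.4483

4.4483


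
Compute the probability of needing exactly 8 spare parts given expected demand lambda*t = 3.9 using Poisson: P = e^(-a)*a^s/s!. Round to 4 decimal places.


a = 3.9, s = 8
e^(-a) = e^(-3.9) = 0.0202
a^s = 3.9^8 = 53520.0926
s! = 40320
P = 0.0202 * 53520.0926 / 40320
P = 0.0269

0.0269


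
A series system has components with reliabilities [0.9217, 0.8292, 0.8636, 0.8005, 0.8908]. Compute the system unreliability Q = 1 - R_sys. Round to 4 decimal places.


Components: [0.9217, 0.8292, 0.8636, 0.8005, 0.8908]
After component 1: product = 0.9217
After component 2: product = 0.7643
After component 3: product = 0.66
After component 4: product = 0.5284
After component 5: product = 0.4707
R_sys = 0.4707
Q = 1 - 0.4707 = 0.5293

0.5293


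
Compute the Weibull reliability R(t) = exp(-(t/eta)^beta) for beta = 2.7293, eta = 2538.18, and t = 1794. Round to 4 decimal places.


beta = 2.7293, eta = 2538.18, t = 1794
t/eta = 1794 / 2538.18 = 0.7068
(t/eta)^beta = 0.7068^2.7293 = 0.3879
R(t) = exp(-0.3879)
R(t) = 0.6785

0.6785


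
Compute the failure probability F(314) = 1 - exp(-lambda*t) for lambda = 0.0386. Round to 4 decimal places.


lambda = 0.0386, t = 314
lambda * t = 12.1204
exp(-12.1204) = 0.0
F(t) = 1 - 0.0
F(t) = 1.0

1.0


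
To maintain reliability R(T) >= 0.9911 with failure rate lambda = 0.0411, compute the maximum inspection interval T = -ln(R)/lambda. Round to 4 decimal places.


R_target = 0.9911
lambda = 0.0411
-ln(0.9911) = 0.0089
T = 0.0089 / 0.0411
T = 0.2175

0.2175


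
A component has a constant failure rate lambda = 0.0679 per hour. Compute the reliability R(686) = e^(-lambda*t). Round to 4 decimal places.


lambda = 0.0679
t = 686
lambda * t = 46.5794
R(t) = e^(-46.5794)
R(t) = 0.0

0.0


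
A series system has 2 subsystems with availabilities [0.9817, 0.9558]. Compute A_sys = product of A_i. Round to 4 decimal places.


Subsystems: [0.9817, 0.9558]
After subsystem 1 (A=0.9817): product = 0.9817
After subsystem 2 (A=0.9558): product = 0.9383
A_sys = 0.9383

0.9383


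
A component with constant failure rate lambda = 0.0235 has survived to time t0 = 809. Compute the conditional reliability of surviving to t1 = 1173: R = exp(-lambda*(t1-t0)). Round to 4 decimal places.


lambda = 0.0235
t0 = 809, t1 = 1173
t1 - t0 = 364
lambda * (t1-t0) = 0.0235 * 364 = 8.554
R = exp(-8.554)
R = 0.0002

0.0002


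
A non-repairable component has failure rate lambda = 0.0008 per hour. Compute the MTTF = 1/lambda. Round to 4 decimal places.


lambda = 0.0008
MTTF = 1 / 0.0008
MTTF = 1250.0

1250.0


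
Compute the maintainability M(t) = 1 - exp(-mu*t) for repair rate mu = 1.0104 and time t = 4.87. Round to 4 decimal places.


mu = 1.0104, t = 4.87
mu * t = 1.0104 * 4.87 = 4.9206
exp(-4.9206) = 0.0073
M(t) = 1 - 0.0073
M(t) = 0.9927

0.9927


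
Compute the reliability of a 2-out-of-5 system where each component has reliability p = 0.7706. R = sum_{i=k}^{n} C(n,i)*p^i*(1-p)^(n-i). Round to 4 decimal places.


k = 2, n = 5, p = 0.7706
i=2: C(5,2)=10 * 0.7706^2 * 0.2294^3 = 0.0717
i=3: C(5,3)=10 * 0.7706^3 * 0.2294^2 = 0.2408
i=4: C(5,4)=5 * 0.7706^4 * 0.2294^1 = 0.4045
i=5: C(5,5)=1 * 0.7706^5 * 0.2294^0 = 0.2717
R = sum of terms = 0.9887

0.9887


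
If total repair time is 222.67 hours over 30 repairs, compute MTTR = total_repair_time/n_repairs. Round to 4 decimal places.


total_repair_time = 222.67
n_repairs = 30
MTTR = 222.67 / 30
MTTR = 7.4223

7.4223
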